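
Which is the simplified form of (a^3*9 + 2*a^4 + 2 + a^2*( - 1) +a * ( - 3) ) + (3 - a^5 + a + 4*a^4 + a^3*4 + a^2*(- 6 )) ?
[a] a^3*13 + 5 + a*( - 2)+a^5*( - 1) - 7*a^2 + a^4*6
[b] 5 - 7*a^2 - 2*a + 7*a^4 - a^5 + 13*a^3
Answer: a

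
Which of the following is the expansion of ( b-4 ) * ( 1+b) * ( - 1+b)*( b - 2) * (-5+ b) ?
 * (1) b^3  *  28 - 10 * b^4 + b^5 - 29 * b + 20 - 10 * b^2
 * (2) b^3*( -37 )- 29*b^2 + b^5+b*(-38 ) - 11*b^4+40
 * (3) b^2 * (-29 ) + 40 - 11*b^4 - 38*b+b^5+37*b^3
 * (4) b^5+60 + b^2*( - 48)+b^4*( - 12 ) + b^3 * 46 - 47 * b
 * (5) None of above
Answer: 3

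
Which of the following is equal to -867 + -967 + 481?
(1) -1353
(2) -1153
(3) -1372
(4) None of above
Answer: 1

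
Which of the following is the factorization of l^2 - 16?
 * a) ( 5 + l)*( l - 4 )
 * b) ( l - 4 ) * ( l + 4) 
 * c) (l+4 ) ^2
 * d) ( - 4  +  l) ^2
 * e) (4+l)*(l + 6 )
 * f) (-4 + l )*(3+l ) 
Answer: b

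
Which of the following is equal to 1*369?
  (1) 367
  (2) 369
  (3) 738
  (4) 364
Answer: 2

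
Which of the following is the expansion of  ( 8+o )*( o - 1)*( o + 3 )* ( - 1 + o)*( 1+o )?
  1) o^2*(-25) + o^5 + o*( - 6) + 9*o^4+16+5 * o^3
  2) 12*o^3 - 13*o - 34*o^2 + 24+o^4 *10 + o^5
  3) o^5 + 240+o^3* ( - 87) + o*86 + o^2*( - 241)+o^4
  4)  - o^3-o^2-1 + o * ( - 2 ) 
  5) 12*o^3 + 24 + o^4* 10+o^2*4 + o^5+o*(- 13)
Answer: 2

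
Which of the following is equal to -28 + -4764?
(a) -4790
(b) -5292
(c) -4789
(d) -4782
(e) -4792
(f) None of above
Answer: e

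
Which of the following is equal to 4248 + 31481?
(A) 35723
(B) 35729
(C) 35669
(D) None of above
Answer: B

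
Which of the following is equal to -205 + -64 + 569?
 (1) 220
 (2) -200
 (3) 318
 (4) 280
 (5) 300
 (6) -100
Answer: 5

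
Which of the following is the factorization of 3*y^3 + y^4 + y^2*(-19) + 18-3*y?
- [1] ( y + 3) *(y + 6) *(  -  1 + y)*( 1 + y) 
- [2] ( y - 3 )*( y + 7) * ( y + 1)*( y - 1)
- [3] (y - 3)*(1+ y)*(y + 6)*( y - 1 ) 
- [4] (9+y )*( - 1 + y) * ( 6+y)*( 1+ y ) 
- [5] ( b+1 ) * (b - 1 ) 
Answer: 3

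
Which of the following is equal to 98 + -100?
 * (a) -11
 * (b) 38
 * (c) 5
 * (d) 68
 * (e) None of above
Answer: e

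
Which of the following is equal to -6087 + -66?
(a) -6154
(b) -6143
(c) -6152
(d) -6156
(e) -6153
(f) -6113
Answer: e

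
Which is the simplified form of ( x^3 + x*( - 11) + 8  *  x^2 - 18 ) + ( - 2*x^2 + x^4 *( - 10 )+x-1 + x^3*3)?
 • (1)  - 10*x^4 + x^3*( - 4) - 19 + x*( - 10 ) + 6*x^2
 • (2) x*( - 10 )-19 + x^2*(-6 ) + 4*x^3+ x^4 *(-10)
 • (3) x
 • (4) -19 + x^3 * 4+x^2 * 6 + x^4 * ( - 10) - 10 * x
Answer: 4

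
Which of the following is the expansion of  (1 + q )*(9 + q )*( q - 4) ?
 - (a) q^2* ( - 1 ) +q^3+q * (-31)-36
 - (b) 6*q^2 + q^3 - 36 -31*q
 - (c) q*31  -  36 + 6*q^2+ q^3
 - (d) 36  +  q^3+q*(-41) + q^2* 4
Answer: b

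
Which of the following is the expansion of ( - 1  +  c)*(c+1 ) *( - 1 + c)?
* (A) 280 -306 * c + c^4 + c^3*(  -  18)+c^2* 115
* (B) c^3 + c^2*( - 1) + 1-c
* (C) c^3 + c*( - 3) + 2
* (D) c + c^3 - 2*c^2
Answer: B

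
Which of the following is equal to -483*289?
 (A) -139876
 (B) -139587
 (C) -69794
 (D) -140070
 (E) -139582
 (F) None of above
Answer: B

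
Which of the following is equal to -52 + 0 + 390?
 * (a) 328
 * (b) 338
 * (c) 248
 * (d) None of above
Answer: b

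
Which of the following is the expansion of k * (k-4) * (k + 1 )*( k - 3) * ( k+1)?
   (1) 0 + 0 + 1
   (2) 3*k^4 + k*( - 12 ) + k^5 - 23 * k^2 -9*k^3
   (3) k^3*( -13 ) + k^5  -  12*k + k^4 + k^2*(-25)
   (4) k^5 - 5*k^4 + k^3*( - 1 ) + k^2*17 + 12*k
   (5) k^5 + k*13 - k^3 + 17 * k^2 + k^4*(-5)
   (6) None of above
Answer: 4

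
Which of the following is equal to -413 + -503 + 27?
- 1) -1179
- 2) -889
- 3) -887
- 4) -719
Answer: 2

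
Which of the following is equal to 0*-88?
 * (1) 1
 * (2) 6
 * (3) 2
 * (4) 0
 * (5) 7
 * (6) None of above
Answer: 4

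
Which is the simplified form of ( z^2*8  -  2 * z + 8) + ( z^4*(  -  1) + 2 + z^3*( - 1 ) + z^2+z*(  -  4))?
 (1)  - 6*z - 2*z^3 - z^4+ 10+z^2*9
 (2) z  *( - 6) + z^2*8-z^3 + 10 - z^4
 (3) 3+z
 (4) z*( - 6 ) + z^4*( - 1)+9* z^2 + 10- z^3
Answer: 4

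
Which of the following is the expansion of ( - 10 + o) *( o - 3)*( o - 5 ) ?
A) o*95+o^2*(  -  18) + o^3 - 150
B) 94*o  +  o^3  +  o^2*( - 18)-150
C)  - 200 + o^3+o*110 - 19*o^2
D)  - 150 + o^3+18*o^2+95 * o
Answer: A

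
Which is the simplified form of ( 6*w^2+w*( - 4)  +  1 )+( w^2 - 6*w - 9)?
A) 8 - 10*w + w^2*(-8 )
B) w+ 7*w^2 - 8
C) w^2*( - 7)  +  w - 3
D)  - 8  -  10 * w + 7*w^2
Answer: D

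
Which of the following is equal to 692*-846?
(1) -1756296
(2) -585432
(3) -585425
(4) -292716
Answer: 2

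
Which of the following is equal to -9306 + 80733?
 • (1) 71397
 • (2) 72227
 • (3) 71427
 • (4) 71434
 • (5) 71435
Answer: 3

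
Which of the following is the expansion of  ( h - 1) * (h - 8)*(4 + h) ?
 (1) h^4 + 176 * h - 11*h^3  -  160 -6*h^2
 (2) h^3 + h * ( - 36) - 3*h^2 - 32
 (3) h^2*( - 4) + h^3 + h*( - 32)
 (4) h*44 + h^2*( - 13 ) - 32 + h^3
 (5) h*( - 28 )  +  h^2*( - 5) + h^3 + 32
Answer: 5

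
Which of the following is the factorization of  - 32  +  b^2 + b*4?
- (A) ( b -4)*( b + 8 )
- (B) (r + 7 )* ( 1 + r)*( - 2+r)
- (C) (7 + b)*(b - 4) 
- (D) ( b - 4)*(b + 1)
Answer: A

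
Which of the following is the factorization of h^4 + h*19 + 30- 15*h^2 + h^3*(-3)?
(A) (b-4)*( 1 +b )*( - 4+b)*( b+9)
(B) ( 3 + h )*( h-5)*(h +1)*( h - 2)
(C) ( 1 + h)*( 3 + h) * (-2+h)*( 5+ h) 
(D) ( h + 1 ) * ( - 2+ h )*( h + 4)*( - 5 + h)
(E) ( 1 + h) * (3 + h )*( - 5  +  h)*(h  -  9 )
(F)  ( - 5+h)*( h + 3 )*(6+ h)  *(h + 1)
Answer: B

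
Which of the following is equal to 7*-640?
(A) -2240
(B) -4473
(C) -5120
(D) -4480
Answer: D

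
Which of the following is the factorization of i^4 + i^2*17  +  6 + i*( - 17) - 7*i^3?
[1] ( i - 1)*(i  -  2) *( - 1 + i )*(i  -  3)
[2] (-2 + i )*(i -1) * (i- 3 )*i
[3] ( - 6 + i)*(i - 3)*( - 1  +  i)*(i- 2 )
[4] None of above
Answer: 1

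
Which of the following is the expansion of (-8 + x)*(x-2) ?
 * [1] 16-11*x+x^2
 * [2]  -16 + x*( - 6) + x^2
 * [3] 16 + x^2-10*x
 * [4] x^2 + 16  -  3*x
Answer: 3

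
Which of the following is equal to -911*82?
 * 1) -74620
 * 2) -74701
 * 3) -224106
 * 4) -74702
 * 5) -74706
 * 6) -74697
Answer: 4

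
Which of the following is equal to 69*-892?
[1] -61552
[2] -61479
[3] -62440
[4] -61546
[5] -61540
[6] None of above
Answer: 6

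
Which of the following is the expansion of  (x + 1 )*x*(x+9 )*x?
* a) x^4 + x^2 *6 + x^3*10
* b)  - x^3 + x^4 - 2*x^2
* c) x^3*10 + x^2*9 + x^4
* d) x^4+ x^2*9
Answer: c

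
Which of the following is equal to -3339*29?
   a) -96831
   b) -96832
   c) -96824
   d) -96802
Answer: a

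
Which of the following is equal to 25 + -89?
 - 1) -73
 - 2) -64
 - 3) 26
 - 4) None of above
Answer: 2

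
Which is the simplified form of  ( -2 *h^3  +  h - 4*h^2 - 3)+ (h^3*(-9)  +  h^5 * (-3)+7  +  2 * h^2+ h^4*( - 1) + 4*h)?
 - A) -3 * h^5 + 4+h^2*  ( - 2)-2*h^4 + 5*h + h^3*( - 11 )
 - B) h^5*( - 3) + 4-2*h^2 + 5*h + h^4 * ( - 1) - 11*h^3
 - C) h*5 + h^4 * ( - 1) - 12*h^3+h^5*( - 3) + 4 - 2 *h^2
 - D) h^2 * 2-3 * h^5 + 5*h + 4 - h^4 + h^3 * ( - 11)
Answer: B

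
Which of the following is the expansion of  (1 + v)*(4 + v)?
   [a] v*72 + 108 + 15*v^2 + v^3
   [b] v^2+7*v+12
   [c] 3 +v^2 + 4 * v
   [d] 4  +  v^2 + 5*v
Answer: d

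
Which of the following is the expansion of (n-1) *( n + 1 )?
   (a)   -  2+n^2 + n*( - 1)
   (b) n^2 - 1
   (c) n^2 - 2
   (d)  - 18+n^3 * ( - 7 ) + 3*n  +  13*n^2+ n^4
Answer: b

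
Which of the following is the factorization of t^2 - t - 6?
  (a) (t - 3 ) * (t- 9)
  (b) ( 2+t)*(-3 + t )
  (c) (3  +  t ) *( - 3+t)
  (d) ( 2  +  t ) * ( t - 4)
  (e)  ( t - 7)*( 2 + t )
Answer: b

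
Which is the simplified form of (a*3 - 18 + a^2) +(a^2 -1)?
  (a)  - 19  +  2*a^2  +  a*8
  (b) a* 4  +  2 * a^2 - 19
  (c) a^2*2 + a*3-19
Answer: c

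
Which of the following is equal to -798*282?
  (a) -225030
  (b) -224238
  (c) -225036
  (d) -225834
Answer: c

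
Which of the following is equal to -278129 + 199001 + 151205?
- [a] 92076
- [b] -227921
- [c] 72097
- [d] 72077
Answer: d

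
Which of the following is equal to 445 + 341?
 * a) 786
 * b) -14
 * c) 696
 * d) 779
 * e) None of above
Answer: a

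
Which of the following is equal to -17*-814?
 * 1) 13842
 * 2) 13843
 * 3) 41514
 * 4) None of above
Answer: 4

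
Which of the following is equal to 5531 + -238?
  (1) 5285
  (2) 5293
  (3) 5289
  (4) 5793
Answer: 2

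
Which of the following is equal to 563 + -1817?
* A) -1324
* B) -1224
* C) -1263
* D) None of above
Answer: D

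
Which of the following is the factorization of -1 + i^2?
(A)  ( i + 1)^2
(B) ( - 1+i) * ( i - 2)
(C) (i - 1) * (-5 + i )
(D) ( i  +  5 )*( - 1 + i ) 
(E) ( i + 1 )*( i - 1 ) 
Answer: E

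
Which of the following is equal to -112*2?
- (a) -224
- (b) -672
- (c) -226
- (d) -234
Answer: a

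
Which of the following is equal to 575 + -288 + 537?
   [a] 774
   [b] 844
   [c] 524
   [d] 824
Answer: d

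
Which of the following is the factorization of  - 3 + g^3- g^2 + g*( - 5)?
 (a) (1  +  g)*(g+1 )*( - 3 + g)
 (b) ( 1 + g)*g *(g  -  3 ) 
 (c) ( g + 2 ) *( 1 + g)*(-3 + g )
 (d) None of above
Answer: a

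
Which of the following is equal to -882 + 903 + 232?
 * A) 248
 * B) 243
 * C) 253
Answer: C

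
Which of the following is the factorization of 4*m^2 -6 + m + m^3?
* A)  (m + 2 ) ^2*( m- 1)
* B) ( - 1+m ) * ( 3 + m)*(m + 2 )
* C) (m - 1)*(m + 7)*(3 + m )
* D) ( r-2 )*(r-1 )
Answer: B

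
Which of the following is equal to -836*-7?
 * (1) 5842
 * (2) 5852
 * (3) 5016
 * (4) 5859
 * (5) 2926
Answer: 2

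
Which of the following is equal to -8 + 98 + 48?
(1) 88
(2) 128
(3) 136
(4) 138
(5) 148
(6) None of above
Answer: 4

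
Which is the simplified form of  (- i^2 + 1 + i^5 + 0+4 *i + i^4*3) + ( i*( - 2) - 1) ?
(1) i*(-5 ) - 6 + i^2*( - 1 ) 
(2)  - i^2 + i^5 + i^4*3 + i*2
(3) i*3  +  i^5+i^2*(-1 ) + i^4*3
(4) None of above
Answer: 2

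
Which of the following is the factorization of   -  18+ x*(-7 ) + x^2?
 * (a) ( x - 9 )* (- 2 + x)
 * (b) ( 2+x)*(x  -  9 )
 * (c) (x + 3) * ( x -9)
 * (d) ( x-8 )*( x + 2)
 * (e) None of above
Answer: b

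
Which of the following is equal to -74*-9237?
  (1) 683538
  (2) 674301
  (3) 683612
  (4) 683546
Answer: 1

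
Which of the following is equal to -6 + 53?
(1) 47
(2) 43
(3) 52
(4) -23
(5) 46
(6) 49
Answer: 1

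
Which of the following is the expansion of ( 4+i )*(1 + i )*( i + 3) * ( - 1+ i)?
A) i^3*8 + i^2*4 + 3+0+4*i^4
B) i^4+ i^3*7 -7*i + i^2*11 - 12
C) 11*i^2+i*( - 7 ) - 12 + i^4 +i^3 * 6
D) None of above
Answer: B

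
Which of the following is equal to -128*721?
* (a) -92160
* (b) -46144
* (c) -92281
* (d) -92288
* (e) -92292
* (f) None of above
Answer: d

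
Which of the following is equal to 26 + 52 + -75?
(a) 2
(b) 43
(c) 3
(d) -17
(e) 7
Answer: c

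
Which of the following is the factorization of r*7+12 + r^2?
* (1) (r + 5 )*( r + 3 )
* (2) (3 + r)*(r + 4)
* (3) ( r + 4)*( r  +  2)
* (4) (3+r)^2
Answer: 2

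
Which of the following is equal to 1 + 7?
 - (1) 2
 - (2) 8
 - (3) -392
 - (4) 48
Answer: 2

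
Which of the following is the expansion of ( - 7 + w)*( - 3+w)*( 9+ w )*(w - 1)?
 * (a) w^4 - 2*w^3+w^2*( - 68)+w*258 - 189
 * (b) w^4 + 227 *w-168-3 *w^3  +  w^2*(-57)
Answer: a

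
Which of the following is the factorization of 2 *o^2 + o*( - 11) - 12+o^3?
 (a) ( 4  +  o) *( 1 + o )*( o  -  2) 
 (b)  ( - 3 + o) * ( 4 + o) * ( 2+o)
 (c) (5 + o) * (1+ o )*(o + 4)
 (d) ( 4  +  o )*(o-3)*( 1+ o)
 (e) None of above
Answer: d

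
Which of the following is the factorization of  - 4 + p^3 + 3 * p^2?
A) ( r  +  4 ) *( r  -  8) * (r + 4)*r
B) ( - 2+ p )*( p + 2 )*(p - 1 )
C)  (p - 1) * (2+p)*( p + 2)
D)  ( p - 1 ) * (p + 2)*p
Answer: C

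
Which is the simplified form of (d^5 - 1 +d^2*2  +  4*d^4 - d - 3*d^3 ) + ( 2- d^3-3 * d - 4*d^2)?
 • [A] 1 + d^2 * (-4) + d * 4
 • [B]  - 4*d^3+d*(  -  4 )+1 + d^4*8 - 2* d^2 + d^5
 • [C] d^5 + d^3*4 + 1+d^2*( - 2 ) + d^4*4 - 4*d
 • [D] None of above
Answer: D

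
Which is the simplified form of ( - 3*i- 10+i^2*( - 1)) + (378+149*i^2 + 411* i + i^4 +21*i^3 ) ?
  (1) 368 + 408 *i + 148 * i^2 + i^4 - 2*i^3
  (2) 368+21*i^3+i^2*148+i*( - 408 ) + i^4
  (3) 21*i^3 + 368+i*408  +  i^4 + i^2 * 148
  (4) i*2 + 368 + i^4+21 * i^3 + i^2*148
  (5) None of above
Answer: 3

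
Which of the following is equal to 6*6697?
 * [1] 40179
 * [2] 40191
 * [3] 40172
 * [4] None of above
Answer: 4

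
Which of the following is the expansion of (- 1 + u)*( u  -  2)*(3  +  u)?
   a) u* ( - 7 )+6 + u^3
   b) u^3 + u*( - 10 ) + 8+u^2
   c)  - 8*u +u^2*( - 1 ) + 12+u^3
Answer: a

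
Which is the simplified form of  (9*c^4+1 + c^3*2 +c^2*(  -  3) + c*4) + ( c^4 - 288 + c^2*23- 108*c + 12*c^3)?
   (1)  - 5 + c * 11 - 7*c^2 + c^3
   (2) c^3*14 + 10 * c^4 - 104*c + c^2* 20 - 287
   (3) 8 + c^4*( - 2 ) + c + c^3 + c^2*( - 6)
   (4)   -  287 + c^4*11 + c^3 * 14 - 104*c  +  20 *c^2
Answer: 2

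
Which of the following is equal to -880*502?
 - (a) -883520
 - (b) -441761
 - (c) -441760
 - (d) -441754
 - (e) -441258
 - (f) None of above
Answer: c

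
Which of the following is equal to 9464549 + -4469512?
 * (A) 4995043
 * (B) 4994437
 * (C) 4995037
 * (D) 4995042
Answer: C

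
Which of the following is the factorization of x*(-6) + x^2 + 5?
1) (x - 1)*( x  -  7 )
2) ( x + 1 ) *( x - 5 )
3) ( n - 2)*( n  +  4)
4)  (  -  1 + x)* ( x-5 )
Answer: 4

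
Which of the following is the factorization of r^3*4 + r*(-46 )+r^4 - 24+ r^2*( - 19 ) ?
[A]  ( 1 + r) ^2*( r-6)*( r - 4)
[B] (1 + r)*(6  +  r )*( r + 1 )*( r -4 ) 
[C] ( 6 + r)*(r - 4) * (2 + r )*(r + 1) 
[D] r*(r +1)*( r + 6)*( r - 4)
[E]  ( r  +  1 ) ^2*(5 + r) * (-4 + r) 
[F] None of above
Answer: B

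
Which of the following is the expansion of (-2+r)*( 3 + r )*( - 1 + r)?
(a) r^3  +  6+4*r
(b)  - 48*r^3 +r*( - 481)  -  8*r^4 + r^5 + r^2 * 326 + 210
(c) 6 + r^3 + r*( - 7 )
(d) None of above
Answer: c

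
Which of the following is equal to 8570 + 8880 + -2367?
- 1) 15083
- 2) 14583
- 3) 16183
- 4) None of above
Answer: 1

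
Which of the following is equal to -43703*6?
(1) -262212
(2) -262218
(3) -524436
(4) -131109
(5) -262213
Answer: 2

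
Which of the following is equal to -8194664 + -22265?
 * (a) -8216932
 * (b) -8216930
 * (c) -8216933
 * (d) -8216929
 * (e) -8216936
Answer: d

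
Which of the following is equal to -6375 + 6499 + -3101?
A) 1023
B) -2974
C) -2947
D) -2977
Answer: D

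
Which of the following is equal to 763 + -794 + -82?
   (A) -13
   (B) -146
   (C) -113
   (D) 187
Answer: C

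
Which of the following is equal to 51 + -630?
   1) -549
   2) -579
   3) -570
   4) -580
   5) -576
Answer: 2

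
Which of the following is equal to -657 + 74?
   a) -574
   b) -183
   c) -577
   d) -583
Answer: d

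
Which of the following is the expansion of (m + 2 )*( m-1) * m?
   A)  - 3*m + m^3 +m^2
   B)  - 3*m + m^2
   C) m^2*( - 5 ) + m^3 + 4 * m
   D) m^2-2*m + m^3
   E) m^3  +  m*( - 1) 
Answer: D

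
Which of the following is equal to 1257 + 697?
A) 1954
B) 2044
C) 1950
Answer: A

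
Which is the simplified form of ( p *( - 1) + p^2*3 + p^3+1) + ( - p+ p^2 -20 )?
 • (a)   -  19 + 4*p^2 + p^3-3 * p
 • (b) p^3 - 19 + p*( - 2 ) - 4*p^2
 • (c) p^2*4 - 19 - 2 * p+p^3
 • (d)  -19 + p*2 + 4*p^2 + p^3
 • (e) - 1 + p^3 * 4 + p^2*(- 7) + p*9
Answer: c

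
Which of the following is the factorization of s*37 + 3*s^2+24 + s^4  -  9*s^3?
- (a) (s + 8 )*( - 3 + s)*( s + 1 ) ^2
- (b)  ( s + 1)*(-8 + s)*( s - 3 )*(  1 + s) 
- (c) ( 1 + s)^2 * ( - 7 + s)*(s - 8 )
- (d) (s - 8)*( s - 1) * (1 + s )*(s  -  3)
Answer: b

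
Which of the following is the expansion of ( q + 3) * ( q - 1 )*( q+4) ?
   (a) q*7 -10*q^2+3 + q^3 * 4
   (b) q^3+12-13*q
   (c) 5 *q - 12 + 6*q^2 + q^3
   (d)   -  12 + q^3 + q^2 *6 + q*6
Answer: c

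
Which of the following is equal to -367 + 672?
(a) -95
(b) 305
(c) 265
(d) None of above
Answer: b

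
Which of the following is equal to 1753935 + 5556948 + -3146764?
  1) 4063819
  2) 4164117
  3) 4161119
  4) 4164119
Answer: 4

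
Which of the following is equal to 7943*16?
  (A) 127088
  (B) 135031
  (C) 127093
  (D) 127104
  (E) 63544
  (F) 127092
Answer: A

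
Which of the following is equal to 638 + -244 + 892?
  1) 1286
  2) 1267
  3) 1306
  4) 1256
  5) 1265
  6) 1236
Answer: 1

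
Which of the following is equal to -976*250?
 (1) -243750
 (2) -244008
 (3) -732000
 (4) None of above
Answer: 4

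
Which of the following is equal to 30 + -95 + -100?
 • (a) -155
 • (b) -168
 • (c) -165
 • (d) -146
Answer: c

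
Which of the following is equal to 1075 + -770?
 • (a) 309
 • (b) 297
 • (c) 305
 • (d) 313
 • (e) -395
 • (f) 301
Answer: c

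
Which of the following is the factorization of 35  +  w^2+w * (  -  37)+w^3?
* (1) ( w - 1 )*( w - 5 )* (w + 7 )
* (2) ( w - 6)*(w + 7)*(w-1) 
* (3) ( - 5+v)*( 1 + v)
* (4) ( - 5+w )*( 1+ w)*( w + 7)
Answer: 1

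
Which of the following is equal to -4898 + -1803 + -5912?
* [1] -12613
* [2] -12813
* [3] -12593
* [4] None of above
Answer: 1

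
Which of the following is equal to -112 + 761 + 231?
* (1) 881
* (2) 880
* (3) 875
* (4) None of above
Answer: 2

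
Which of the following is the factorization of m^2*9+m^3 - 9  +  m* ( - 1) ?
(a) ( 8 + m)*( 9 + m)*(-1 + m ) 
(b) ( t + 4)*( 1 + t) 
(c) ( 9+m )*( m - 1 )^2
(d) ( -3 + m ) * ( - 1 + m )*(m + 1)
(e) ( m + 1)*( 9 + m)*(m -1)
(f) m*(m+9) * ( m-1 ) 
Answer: e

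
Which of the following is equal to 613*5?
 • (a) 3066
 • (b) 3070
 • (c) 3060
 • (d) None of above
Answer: d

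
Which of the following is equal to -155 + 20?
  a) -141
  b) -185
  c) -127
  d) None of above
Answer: d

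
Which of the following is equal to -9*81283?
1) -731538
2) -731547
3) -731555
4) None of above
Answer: 2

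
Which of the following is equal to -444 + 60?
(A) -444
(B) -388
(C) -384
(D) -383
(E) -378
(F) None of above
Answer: C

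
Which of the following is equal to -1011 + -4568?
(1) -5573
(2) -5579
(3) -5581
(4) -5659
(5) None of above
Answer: 2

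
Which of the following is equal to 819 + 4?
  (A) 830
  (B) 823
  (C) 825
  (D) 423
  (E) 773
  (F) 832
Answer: B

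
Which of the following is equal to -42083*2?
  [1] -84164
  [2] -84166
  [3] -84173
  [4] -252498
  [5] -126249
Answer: 2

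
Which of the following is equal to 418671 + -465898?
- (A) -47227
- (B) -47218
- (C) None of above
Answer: A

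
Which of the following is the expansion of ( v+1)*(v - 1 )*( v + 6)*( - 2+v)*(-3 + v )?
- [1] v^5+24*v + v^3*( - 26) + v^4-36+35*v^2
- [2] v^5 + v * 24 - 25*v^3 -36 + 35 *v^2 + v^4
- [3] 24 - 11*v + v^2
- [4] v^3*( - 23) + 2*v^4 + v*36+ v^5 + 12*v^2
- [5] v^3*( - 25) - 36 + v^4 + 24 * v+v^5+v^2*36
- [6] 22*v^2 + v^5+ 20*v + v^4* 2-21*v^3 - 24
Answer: 2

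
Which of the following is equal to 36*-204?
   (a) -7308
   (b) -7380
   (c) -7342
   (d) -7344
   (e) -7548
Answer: d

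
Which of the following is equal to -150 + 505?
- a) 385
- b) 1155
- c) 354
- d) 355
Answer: d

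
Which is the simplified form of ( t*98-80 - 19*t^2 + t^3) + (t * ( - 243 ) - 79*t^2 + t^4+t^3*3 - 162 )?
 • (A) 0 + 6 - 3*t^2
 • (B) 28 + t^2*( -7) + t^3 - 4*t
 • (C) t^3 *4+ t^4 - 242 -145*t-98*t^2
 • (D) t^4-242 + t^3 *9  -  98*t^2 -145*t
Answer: C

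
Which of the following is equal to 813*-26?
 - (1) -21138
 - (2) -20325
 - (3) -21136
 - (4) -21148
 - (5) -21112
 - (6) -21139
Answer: 1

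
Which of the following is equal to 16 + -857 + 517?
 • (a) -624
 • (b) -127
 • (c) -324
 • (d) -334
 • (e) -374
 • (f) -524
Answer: c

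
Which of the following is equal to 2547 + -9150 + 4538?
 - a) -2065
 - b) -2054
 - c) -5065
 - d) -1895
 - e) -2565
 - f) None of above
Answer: a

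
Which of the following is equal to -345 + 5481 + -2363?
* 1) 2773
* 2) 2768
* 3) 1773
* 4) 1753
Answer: 1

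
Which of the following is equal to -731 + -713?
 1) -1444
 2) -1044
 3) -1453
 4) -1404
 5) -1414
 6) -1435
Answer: 1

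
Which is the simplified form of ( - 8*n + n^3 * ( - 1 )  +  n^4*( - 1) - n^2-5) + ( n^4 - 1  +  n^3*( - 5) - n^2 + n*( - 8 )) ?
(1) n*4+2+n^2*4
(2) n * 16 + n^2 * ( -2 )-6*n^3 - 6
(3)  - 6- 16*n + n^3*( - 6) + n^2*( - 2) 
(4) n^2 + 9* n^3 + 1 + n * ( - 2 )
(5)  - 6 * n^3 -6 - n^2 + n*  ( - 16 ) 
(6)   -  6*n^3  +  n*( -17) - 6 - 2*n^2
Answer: 3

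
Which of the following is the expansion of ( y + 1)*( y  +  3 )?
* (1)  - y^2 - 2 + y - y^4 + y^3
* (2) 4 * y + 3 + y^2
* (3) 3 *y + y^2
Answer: 2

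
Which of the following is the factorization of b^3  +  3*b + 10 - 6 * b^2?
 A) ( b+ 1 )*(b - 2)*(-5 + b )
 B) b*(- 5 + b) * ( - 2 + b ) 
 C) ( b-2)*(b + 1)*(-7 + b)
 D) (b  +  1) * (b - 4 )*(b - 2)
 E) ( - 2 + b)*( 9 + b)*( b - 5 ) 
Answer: A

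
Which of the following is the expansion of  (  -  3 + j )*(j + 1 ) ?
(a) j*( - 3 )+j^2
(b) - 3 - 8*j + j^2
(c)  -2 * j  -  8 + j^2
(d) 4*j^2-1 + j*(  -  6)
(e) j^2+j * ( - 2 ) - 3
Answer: e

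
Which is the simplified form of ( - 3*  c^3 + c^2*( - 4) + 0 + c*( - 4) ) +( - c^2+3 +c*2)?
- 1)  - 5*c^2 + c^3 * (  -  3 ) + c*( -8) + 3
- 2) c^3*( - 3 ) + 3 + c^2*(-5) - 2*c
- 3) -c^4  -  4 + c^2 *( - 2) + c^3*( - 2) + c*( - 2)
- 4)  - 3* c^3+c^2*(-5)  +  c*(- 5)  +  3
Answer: 2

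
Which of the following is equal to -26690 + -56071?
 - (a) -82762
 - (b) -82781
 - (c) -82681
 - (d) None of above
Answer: d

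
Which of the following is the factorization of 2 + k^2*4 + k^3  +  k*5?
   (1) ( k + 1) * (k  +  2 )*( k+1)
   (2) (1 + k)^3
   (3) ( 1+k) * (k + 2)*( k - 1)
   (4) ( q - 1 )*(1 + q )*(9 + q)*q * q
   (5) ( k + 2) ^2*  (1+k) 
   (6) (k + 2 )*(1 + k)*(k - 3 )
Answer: 1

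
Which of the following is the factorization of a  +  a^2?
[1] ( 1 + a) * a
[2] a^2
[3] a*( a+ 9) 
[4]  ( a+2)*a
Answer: 1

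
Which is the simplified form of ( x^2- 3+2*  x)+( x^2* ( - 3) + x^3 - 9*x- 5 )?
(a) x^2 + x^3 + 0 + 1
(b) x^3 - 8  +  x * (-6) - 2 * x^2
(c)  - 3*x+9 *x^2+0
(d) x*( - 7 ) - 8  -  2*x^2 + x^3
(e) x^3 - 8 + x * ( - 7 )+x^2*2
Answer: d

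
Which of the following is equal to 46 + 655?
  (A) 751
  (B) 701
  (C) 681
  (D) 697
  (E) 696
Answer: B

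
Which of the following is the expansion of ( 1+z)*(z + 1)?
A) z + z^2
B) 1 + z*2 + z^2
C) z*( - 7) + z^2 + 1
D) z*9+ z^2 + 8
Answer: B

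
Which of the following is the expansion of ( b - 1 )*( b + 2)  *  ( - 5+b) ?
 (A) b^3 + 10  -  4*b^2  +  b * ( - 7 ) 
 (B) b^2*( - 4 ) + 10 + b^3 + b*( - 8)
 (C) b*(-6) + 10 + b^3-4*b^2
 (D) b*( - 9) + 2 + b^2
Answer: A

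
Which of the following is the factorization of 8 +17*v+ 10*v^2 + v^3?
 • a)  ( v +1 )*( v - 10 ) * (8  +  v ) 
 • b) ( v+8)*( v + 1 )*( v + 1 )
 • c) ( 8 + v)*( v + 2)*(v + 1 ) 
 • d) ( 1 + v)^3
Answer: b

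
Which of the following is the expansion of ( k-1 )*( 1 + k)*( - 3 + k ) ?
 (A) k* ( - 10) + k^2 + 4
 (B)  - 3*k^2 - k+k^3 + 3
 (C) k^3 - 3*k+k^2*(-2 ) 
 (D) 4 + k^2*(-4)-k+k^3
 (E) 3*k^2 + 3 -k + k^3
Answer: B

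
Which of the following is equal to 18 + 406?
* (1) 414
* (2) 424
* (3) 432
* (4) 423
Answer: 2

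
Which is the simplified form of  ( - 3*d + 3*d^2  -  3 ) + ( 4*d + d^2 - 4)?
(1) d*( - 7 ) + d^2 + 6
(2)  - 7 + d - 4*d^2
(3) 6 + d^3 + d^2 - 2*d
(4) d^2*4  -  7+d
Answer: 4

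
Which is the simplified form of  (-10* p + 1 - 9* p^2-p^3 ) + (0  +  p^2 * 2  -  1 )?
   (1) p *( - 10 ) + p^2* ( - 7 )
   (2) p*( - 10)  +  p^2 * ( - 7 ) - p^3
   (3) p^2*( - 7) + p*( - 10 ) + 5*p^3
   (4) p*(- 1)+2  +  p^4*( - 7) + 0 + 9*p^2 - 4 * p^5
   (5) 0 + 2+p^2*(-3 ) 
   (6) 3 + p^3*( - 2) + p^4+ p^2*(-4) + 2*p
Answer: 2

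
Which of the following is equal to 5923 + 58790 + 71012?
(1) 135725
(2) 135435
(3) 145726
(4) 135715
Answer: 1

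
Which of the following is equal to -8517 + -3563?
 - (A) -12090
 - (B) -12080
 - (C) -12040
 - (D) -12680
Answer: B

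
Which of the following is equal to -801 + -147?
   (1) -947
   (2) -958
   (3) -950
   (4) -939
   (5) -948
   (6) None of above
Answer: 5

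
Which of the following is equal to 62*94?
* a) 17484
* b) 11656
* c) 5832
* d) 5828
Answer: d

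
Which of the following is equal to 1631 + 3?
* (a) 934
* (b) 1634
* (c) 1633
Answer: b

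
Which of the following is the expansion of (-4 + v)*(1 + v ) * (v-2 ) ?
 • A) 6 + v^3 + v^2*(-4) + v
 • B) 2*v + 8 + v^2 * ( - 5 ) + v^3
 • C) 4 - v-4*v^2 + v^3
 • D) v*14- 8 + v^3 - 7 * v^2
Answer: B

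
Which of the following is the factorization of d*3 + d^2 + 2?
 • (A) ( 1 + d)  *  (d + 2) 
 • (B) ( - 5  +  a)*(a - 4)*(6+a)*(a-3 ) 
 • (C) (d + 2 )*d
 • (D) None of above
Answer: A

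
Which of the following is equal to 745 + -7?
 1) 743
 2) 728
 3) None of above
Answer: 3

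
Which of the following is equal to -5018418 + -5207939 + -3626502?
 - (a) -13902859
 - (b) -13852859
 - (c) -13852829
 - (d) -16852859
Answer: b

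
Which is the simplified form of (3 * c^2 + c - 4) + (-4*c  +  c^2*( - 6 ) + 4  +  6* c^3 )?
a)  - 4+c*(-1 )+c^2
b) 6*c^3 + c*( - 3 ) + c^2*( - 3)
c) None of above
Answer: b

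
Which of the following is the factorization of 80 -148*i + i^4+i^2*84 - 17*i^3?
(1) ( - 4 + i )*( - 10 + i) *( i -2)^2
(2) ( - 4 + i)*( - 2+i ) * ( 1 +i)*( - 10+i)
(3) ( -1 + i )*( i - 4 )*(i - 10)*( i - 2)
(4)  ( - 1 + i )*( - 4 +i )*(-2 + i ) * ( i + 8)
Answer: 3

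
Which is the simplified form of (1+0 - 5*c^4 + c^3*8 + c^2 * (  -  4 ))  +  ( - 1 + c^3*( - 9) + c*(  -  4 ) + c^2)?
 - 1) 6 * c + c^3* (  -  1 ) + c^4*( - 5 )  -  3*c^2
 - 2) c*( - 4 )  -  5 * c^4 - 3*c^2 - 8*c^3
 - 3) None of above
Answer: 3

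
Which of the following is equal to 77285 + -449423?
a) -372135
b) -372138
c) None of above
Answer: b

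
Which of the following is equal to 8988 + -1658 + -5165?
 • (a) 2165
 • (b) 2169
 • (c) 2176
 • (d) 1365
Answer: a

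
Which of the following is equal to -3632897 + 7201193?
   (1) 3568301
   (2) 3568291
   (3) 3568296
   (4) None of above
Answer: 3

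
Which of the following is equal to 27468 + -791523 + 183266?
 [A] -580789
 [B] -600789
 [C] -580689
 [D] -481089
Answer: A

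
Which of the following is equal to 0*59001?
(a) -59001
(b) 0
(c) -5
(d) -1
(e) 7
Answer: b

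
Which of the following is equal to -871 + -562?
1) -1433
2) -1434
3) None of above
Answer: 1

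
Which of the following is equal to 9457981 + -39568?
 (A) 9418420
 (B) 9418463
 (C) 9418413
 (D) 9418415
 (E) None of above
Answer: C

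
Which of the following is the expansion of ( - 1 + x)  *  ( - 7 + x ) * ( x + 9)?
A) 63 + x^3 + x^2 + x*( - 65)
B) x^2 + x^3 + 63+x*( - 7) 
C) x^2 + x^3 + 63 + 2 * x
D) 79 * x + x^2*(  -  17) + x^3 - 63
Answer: A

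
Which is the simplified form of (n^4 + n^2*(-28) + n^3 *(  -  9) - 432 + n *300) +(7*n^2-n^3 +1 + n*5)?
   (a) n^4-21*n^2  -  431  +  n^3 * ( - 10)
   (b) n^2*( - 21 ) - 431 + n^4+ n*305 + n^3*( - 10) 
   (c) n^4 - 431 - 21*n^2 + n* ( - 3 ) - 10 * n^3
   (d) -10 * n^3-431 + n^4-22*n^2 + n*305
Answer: b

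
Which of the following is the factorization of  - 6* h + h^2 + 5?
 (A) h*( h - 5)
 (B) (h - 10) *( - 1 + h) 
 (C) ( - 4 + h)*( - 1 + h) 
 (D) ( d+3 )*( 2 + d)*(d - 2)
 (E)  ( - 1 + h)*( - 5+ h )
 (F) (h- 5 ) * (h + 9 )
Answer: E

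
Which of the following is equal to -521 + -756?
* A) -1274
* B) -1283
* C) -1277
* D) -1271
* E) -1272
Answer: C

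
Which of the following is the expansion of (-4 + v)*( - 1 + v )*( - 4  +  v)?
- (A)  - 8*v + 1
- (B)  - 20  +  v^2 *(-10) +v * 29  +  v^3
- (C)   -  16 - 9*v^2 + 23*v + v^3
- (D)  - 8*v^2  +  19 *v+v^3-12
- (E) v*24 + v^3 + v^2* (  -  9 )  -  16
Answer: E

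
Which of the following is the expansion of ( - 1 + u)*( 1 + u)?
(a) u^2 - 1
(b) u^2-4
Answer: a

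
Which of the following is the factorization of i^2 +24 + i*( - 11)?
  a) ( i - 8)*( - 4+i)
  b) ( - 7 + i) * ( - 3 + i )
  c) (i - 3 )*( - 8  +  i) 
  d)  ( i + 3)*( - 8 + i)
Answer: c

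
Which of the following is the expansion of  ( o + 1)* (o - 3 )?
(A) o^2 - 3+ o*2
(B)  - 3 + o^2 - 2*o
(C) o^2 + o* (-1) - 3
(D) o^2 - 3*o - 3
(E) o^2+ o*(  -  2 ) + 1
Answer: B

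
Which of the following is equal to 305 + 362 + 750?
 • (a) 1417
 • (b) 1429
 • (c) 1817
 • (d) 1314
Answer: a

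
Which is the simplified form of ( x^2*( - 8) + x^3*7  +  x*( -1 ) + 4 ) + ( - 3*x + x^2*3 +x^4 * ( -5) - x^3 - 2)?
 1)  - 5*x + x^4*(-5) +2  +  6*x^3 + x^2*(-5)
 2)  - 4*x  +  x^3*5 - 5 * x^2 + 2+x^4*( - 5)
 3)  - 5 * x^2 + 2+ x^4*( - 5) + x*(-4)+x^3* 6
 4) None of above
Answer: 3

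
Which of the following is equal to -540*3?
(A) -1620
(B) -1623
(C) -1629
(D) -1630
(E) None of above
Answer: A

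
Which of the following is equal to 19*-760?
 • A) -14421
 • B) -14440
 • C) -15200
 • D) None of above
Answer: B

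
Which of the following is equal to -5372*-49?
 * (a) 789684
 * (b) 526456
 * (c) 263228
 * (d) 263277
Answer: c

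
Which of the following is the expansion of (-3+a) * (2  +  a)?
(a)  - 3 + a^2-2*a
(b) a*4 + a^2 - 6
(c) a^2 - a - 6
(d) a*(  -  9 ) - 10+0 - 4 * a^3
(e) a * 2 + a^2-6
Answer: c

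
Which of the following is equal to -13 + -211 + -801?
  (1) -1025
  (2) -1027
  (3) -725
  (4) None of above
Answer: 1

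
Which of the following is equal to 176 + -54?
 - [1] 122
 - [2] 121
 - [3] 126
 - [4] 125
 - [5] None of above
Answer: 1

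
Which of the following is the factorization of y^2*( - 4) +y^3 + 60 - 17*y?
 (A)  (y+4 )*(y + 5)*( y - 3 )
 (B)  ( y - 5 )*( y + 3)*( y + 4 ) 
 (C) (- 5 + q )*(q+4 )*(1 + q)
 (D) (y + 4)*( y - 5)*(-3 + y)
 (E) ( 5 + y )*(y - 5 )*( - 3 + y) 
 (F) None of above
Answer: D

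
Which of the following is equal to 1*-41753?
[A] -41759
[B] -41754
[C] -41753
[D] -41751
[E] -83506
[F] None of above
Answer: C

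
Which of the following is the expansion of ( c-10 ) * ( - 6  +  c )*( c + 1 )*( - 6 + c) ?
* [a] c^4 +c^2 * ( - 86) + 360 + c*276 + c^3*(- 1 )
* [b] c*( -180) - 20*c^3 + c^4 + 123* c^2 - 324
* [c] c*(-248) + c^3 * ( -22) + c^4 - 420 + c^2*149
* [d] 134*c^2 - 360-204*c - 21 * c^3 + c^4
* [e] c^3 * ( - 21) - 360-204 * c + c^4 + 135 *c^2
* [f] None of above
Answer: d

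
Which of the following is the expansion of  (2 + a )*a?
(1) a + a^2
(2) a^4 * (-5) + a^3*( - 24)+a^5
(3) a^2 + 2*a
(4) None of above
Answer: 3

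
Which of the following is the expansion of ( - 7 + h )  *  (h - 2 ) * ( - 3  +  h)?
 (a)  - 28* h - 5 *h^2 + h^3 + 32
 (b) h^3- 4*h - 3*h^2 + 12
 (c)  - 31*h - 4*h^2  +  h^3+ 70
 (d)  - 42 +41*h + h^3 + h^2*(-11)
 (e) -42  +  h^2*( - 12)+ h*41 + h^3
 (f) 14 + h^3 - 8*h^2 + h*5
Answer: e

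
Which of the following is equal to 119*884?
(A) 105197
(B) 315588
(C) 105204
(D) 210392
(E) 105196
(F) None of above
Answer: E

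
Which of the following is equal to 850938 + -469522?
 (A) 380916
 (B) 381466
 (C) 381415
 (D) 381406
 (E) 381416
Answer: E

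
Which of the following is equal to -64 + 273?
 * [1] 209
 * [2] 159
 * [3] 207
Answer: 1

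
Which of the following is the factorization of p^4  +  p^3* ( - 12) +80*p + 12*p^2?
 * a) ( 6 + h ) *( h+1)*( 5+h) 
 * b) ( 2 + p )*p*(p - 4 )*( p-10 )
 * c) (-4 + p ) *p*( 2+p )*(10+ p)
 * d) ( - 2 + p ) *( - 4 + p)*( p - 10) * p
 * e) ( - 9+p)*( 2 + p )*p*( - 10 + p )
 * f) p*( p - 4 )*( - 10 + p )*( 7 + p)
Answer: b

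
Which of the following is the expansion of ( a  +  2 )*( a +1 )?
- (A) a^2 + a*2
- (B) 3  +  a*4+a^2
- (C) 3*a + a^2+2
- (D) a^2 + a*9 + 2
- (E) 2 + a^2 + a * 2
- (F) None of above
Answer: C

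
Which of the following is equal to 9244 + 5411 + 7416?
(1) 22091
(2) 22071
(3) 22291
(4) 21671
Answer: 2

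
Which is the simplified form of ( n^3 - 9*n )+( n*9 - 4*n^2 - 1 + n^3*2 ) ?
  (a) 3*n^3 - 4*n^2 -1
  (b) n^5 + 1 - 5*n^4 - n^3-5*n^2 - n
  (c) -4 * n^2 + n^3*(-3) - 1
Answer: a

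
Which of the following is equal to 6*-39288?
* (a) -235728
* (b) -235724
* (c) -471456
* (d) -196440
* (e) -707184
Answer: a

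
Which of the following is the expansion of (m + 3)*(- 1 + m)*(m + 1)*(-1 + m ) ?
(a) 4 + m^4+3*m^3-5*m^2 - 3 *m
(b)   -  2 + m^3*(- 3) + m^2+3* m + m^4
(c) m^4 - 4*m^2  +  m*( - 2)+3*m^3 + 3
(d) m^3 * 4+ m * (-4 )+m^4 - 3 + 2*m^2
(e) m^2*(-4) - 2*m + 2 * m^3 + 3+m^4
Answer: e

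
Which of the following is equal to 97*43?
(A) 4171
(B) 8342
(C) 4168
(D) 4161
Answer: A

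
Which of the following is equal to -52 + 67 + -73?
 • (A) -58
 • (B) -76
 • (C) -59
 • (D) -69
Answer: A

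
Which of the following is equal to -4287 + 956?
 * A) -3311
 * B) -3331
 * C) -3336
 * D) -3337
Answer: B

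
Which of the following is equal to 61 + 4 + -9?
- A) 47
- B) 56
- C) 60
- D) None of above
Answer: B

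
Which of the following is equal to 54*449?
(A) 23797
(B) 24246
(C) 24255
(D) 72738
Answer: B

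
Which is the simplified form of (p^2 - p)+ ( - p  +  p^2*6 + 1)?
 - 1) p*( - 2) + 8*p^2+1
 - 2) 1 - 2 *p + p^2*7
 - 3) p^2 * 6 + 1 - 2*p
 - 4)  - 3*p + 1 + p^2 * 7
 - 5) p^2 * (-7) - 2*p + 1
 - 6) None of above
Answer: 2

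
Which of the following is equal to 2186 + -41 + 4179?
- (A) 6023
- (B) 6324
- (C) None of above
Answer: B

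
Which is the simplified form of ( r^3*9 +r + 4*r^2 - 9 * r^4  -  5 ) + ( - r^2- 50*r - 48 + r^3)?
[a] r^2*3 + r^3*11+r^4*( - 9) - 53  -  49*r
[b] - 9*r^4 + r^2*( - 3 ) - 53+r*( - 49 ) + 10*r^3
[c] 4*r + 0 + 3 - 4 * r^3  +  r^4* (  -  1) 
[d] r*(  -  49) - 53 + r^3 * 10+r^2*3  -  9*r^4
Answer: d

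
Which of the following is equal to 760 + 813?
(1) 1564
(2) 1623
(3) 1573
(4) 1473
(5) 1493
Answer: 3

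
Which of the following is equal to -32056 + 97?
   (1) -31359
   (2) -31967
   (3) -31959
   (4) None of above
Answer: 3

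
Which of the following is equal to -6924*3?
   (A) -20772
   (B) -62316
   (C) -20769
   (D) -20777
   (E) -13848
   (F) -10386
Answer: A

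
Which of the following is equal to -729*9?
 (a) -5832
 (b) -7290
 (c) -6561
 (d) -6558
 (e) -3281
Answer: c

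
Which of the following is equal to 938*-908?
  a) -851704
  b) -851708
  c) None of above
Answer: a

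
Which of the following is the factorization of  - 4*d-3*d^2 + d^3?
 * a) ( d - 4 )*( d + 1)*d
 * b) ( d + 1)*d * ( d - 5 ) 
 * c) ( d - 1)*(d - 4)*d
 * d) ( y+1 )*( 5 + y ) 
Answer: a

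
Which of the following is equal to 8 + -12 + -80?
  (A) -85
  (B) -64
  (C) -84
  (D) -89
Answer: C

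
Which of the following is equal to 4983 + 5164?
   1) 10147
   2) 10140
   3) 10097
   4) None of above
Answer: 1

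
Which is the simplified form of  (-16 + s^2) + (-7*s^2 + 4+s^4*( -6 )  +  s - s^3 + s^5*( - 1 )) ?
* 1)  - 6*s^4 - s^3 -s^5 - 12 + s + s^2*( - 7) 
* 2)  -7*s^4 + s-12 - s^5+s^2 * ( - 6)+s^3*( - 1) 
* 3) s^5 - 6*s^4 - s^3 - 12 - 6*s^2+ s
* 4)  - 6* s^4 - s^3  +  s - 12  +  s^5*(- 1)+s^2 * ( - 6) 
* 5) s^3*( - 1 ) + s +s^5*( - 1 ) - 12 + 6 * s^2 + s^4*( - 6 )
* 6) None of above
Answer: 4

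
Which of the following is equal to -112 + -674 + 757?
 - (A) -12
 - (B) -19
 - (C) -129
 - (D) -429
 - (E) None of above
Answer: E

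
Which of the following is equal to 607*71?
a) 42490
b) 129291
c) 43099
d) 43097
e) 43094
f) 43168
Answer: d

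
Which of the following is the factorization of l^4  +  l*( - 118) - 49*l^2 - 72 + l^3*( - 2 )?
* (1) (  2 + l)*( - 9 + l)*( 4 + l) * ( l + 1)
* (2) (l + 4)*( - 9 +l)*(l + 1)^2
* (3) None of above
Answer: 1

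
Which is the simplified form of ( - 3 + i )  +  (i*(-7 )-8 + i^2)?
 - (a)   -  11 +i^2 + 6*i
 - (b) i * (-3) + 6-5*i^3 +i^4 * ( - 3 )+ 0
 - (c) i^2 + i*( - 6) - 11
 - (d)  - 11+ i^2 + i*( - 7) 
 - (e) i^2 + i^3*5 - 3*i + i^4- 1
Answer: c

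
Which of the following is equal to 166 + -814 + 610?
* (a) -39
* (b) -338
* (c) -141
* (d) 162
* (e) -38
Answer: e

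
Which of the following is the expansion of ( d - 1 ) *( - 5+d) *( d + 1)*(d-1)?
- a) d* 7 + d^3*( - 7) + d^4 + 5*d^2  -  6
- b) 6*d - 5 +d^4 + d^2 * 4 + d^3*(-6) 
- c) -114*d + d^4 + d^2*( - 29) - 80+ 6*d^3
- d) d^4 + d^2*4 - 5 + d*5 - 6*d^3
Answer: b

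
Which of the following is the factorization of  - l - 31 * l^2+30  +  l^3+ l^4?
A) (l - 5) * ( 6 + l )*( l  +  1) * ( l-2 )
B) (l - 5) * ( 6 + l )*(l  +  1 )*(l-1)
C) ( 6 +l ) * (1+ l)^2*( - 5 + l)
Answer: B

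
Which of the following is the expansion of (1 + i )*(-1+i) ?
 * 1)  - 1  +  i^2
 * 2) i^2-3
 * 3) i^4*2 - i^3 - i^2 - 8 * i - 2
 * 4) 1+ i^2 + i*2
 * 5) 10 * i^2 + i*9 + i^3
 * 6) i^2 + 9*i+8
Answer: 1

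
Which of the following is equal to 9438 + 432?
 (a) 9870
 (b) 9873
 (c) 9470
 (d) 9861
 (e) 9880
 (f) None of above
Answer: a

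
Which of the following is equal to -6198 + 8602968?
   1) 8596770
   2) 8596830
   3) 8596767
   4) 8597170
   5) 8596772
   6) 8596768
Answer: 1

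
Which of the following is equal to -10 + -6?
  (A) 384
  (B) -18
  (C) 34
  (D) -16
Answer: D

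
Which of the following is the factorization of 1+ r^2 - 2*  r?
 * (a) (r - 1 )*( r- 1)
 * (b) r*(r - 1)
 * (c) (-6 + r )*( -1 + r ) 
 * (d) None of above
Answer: a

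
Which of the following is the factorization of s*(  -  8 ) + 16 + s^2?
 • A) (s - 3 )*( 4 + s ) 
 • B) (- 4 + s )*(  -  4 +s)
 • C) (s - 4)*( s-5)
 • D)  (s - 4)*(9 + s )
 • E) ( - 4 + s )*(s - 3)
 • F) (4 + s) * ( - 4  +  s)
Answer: B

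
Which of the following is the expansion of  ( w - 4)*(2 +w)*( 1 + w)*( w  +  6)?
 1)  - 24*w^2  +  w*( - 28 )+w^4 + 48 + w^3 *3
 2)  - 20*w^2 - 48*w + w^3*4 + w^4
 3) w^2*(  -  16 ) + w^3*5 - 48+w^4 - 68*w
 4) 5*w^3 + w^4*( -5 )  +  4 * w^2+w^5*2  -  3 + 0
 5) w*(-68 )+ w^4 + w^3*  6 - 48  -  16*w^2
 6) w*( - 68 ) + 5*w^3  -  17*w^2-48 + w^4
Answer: 3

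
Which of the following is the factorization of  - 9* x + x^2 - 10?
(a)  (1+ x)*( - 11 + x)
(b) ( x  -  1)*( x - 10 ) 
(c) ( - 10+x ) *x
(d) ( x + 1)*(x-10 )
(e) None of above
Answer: d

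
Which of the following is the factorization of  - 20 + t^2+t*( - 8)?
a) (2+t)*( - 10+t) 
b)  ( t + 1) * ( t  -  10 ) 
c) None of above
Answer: a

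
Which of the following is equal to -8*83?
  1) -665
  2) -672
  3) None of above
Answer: 3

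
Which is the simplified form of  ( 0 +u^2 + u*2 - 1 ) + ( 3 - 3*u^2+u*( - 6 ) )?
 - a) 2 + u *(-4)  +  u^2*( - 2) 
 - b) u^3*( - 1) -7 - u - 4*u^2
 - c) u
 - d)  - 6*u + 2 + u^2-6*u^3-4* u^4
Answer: a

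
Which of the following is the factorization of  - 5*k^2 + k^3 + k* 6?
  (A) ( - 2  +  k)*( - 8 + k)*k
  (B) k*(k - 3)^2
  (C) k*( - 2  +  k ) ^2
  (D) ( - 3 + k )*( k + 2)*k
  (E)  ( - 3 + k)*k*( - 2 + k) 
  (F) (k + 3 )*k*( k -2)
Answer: E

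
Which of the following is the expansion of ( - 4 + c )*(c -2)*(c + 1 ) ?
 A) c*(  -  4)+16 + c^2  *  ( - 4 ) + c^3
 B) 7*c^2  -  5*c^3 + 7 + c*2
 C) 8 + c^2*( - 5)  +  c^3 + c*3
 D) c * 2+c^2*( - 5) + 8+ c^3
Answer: D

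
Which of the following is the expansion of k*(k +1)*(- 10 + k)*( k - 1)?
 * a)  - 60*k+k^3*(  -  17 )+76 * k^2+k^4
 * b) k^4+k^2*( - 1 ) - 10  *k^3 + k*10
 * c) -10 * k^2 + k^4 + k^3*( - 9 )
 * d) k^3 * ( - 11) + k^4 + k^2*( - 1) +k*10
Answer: b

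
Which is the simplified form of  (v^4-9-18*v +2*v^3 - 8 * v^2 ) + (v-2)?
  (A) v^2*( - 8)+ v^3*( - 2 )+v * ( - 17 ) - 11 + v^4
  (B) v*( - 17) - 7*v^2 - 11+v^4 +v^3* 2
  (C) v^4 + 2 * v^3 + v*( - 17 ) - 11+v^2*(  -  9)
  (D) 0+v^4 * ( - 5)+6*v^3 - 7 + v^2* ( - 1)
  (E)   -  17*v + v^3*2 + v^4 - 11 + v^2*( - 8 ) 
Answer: E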